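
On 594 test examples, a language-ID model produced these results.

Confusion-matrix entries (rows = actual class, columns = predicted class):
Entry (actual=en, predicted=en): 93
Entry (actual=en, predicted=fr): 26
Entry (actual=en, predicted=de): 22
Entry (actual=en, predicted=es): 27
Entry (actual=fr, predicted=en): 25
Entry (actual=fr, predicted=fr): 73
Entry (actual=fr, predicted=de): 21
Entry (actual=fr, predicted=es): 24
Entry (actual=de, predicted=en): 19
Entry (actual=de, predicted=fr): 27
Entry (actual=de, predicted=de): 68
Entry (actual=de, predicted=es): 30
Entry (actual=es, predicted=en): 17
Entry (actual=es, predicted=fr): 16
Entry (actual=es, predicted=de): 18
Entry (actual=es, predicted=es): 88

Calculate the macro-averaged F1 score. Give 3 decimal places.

0.540

Per-class F1 score (2·TP/(2·TP+FP+FN)):
  en: TP=93, FP=25+19+17=61, FN=26+22+27=75 → 186/322 = 0.5776
  fr: TP=73, FP=26+27+16=69, FN=25+21+24=70 → 146/285 = 0.5123
  de: TP=68, FP=22+21+18=61, FN=19+27+30=76 → 136/273 = 0.4982
  es: TP=88, FP=27+24+30=81, FN=17+16+18=51 → 176/308 = 0.5714
Macro-F1 score = mean = (0.5776 + 0.5123 + 0.4982 + 0.5714) / 4 = 0.540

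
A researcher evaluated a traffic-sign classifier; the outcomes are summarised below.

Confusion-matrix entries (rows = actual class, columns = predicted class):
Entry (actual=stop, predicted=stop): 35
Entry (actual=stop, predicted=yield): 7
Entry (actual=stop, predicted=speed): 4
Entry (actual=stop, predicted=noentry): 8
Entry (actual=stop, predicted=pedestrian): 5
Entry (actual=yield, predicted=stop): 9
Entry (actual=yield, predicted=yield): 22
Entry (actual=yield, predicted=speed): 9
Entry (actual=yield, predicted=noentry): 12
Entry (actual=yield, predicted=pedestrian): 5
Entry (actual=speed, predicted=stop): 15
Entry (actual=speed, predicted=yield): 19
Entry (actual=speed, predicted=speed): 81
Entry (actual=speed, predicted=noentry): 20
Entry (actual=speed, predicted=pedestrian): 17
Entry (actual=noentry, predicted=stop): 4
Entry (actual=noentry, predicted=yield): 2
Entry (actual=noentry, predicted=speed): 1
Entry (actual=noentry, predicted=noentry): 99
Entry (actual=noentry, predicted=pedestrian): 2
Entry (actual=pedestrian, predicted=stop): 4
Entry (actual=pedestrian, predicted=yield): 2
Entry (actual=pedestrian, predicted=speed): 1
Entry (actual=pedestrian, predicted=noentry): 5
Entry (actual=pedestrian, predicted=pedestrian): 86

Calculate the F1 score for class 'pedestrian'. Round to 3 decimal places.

Treat 'pedestrian' as positive and all other classes as negative.
F1 score = 2·TP/(2·TP+FP+FN).
pedestrian: TP=86, FP=5+5+17+2=29, FN=4+2+1+5=12 → 172/213 = 0.8075

0.808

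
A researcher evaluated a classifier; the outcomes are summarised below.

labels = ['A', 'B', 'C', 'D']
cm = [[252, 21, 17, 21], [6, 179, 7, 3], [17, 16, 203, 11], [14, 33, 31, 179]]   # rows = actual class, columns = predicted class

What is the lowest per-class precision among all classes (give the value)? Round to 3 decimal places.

Per-class precision (TP/(TP+FP)):
  A: TP=252, FP=6+17+14=37 → 252/289 = 0.8720
  B: TP=179, FP=21+16+33=70 → 179/249 = 0.7189
  C: TP=203, FP=17+7+31=55 → 203/258 = 0.7868
  D: TP=179, FP=21+3+11=35 → 179/214 = 0.8364
Lowest is class 'B' with precision = 0.719.

0.719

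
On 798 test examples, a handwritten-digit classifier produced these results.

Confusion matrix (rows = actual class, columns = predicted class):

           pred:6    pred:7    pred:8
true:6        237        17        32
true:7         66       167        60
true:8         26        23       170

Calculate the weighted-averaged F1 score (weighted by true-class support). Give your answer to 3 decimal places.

0.715

Per-class F1 score (2·TP/(2·TP+FP+FN)):
  6: TP=237, FP=66+26=92, FN=17+32=49 → 474/615 = 0.7707
  7: TP=167, FP=17+23=40, FN=66+60=126 → 334/500 = 0.6680
  8: TP=170, FP=32+60=92, FN=26+23=49 → 340/481 = 0.7069
Weighted-F1 score = Σ (supportᵢ/N)·F1 scoreᵢ with N=798: (286/798)·0.7707 + (293/798)·0.6680 + (219/798)·0.7069 = 0.715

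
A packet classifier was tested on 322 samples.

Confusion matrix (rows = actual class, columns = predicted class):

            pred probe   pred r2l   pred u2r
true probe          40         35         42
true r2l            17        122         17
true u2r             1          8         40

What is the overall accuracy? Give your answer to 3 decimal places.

0.627

Accuracy = trace / total = (40+122+40=202) / 322 = 202/322 = 0.627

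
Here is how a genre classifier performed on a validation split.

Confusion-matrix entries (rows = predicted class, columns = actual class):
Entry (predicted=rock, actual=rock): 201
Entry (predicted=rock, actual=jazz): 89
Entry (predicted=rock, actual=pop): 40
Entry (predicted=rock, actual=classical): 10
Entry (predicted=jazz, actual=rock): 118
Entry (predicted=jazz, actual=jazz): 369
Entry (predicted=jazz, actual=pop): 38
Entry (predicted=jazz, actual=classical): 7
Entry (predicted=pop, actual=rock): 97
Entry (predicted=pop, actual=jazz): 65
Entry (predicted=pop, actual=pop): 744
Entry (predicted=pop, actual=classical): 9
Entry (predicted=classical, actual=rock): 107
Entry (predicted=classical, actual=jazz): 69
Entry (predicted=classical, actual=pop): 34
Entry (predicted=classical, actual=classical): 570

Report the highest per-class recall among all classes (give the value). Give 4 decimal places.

0.9564

Per-class recall (TP/(TP+FN)):
  rock: TP=201, FN=118+97+107=322 → 201/523 = 0.38432
  jazz: TP=369, FN=89+65+69=223 → 369/592 = 0.62331
  pop: TP=744, FN=40+38+34=112 → 744/856 = 0.86916
  classical: TP=570, FN=10+7+9=26 → 570/596 = 0.95638
Highest is class 'classical' with recall = 0.9564.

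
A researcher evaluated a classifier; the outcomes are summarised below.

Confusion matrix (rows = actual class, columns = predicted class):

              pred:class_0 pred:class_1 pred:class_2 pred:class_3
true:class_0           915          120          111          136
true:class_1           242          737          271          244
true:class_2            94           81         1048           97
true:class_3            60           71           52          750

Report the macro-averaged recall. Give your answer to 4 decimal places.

0.7012

Per-class recall (TP/(TP+FN)):
  class_0: TP=915, FN=120+111+136=367 → 915/1282 = 0.71373
  class_1: TP=737, FN=242+271+244=757 → 737/1494 = 0.49331
  class_2: TP=1048, FN=94+81+97=272 → 1048/1320 = 0.79394
  class_3: TP=750, FN=60+71+52=183 → 750/933 = 0.80386
Macro-recall = mean = (0.71373 + 0.49331 + 0.79394 + 0.80386) / 4 = 0.7012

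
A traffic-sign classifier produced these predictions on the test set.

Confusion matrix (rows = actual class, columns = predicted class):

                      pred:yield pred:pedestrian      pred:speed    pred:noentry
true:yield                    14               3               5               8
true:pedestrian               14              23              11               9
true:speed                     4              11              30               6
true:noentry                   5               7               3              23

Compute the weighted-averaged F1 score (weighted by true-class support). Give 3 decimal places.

0.511

Per-class F1 score (2·TP/(2·TP+FP+FN)):
  yield: TP=14, FP=14+4+5=23, FN=3+5+8=16 → 28/67 = 0.4179
  pedestrian: TP=23, FP=3+11+7=21, FN=14+11+9=34 → 46/101 = 0.4554
  speed: TP=30, FP=5+11+3=19, FN=4+11+6=21 → 60/100 = 0.6000
  noentry: TP=23, FP=8+9+6=23, FN=5+7+3=15 → 46/84 = 0.5476
Weighted-F1 score = Σ (supportᵢ/N)·F1 scoreᵢ with N=176: (30/176)·0.4179 + (57/176)·0.4554 + (51/176)·0.6000 + (38/176)·0.5476 = 0.511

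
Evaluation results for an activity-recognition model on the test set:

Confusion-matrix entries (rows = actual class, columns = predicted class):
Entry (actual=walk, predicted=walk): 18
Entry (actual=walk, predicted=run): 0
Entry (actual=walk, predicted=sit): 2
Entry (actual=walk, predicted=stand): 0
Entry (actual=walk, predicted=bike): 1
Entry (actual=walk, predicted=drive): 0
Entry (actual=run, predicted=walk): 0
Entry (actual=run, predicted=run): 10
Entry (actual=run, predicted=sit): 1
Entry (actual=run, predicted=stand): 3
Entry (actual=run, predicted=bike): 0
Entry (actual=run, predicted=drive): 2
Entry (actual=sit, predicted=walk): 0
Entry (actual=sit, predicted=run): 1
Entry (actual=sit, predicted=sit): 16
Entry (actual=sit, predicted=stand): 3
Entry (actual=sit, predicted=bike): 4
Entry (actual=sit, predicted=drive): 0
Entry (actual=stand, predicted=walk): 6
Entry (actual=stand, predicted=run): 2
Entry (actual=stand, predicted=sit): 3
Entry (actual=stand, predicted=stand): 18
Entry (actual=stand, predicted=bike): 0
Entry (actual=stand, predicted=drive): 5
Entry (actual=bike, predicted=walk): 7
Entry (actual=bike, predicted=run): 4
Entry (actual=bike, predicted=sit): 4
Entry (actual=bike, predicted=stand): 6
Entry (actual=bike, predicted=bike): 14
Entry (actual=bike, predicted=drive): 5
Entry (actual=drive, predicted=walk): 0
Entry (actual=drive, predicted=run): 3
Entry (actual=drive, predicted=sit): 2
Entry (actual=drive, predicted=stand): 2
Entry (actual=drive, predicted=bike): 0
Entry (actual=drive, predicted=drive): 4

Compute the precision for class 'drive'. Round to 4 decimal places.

0.2500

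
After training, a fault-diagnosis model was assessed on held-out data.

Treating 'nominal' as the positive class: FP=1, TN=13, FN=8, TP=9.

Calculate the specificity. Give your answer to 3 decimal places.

Specificity = TN/(TN+FP) = 13/(13+1) = 0.929

0.929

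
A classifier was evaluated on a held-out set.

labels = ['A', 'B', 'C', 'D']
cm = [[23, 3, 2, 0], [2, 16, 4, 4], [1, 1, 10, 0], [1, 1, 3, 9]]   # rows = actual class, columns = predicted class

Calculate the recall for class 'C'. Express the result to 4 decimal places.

Take TP from the diagonal, FP from the rest of the 'C' prediction marginal, FN from the rest of the 'C' actual marginal.
recall = TP/(TP+FN).
C: TP=10, FN=1+1+0=2 → 10/12 = 0.83333

0.8333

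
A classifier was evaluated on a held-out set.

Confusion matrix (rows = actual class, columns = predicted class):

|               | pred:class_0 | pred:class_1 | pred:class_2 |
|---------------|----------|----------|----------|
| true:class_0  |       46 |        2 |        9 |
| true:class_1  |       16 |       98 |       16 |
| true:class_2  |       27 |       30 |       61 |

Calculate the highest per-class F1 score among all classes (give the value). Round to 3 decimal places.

Per-class F1 score (2·TP/(2·TP+FP+FN)):
  class_0: TP=46, FP=16+27=43, FN=2+9=11 → 92/146 = 0.6301
  class_1: TP=98, FP=2+30=32, FN=16+16=32 → 196/260 = 0.7538
  class_2: TP=61, FP=9+16=25, FN=27+30=57 → 122/204 = 0.5980
Highest is class 'class_1' with F1 score = 0.754.

0.754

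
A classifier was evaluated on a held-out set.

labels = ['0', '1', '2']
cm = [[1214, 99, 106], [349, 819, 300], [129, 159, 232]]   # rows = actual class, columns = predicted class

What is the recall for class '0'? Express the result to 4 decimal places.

Take TP from the diagonal, FP from the rest of the '0' prediction marginal, FN from the rest of the '0' actual marginal.
recall = TP/(TP+FN).
0: TP=1214, FN=99+106=205 → 1214/1419 = 0.85553

0.8555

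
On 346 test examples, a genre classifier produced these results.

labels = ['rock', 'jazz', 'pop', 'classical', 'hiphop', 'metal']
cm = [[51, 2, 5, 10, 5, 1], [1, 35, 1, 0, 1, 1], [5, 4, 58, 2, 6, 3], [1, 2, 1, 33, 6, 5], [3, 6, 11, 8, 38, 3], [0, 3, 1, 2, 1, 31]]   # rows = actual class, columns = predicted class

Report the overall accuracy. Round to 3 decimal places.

Accuracy = trace / total = (51+35+58+33+38+31=246) / 346 = 246/346 = 0.711

0.711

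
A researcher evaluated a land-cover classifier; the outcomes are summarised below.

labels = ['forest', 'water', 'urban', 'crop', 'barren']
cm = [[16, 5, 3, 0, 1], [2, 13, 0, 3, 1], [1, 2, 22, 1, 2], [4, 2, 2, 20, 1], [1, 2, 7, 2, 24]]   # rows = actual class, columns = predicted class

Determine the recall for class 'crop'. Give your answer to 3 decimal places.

One-vs-rest for 'crop': TP = diagonal; FP = other classes predicted 'crop'; FN = 'crop' predicted as other.
recall = TP/(TP+FN).
crop: TP=20, FN=4+2+2+1=9 → 20/29 = 0.6897

0.690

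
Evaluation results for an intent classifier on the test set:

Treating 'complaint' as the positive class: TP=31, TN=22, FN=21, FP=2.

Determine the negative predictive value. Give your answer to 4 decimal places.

0.5116

NPV = TN/(TN+FN) = 22/(22+21) = 0.5116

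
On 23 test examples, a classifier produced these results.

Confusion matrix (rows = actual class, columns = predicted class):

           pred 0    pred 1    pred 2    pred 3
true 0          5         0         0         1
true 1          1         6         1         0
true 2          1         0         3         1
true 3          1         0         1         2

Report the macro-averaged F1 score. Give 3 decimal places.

Per-class F1 score (2·TP/(2·TP+FP+FN)):
  0: TP=5, FP=1+1+1=3, FN=0+0+1=1 → 10/14 = 0.7143
  1: TP=6, FP=0+0+0=0, FN=1+1+0=2 → 12/14 = 0.8571
  2: TP=3, FP=0+1+1=2, FN=1+0+1=2 → 6/10 = 0.6000
  3: TP=2, FP=1+0+1=2, FN=1+0+1=2 → 4/8 = 0.5000
Macro-F1 score = mean = (0.7143 + 0.8571 + 0.6000 + 0.5000) / 4 = 0.668

0.668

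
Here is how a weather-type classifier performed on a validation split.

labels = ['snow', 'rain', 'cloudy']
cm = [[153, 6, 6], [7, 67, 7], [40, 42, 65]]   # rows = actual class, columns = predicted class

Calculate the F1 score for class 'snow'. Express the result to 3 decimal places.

0.838

Take TP from the diagonal, FP from the rest of the 'snow' prediction marginal, FN from the rest of the 'snow' actual marginal.
F1 score = 2·TP/(2·TP+FP+FN).
snow: TP=153, FP=7+40=47, FN=6+6=12 → 306/365 = 0.8384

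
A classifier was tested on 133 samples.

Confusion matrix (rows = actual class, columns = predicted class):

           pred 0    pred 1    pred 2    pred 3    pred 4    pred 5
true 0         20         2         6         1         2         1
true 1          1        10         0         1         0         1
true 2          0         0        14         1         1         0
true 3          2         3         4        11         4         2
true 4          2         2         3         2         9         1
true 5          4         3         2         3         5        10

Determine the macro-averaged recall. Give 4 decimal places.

Per-class recall (TP/(TP+FN)):
  0: TP=20, FN=2+6+1+2+1=12 → 20/32 = 0.62500
  1: TP=10, FN=1+0+1+0+1=3 → 10/13 = 0.76923
  2: TP=14, FN=0+0+1+1+0=2 → 14/16 = 0.87500
  3: TP=11, FN=2+3+4+4+2=15 → 11/26 = 0.42308
  4: TP=9, FN=2+2+3+2+1=10 → 9/19 = 0.47368
  5: TP=10, FN=4+3+2+3+5=17 → 10/27 = 0.37037
Macro-recall = mean = (0.62500 + 0.76923 + 0.87500 + 0.42308 + 0.47368 + 0.37037) / 6 = 0.5894

0.5894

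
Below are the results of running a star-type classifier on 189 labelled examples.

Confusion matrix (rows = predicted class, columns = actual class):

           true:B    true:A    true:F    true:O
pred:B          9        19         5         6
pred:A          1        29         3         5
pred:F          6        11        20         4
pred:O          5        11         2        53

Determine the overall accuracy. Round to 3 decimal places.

Accuracy = trace / total = (9+29+20+53=111) / 189 = 111/189 = 0.587

0.587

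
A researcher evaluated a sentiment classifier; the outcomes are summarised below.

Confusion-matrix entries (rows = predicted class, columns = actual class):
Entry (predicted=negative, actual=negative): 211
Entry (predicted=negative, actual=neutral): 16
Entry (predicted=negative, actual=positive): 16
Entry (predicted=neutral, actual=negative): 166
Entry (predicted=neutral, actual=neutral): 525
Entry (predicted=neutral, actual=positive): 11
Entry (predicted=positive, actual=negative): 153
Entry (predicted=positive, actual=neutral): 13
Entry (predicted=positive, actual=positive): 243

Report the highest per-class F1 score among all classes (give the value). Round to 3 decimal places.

Per-class F1 score (2·TP/(2·TP+FP+FN)):
  negative: TP=211, FP=16+16=32, FN=166+153=319 → 422/773 = 0.5459
  neutral: TP=525, FP=166+11=177, FN=16+13=29 → 1050/1256 = 0.8360
  positive: TP=243, FP=153+13=166, FN=16+11=27 → 486/679 = 0.7158
Highest is class 'neutral' with F1 score = 0.836.

0.836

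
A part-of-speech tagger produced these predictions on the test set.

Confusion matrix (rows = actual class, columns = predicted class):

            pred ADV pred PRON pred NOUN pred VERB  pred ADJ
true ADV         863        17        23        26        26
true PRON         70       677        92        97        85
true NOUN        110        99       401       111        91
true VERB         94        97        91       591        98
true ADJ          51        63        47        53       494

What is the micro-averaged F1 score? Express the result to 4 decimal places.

Micro-averaging pools counts across classes: ΣTP=3026, ΣFP=1441, ΣFN=1441.
Micro-F1 score = 2·TP/(2·TP+FP+FN) on pooled counts = 0.6774 (equals overall accuracy in single-label multiclass).

0.6774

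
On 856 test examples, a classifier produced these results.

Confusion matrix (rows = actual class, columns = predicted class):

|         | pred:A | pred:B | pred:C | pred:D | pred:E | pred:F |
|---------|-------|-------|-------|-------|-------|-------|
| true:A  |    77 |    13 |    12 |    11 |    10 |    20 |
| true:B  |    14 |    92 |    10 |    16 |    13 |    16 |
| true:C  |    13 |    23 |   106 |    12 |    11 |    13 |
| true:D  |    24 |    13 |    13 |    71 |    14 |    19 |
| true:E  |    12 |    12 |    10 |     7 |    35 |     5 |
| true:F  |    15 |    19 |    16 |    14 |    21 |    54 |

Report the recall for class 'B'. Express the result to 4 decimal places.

recall = TP/(TP+FN).
B: TP=92, FN=14+10+16+13+16=69 → 92/161 = 0.57143

0.5714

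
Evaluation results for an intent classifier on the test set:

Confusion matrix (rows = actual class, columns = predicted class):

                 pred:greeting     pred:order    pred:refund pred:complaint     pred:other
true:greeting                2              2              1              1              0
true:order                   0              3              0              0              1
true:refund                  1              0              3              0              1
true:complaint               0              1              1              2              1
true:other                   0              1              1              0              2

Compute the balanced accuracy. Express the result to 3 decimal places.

Balanced accuracy = mean of per-class recall.
  greeting: recall = 2/6 = 0.3333
  order: recall = 3/4 = 0.7500
  refund: recall = 3/5 = 0.6000
  complaint: recall = 2/5 = 0.4000
  other: recall = 2/4 = 0.5000
Mean = (0.3333 + 0.7500 + 0.6000 + 0.4000 + 0.5000) / 5 = 0.517

0.517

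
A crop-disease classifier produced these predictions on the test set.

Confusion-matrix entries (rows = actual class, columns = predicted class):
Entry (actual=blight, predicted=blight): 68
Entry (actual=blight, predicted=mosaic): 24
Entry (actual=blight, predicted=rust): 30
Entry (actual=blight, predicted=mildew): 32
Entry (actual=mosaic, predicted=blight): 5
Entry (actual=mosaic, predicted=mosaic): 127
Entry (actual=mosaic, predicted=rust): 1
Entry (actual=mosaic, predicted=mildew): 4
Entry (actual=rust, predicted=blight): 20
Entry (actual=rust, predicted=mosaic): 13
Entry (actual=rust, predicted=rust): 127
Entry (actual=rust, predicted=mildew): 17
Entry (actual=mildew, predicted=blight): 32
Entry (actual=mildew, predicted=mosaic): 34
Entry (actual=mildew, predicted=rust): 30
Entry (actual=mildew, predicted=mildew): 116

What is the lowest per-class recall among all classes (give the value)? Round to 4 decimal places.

Per-class recall (TP/(TP+FN)):
  blight: TP=68, FN=24+30+32=86 → 68/154 = 0.44156
  mosaic: TP=127, FN=5+1+4=10 → 127/137 = 0.92701
  rust: TP=127, FN=20+13+17=50 → 127/177 = 0.71751
  mildew: TP=116, FN=32+34+30=96 → 116/212 = 0.54717
Lowest is class 'blight' with recall = 0.4416.

0.4416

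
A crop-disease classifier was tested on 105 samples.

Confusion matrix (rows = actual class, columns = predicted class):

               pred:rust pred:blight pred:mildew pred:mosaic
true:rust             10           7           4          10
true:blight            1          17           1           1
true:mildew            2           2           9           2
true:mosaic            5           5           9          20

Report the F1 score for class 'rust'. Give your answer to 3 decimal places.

Take TP from the diagonal, FP from the rest of the 'rust' prediction marginal, FN from the rest of the 'rust' actual marginal.
F1 score = 2·TP/(2·TP+FP+FN).
rust: TP=10, FP=1+2+5=8, FN=7+4+10=21 → 20/49 = 0.4082

0.408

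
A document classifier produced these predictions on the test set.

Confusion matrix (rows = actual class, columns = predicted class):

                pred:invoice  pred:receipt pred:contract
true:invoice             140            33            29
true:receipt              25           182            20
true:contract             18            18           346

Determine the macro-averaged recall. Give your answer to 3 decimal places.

Per-class recall (TP/(TP+FN)):
  invoice: TP=140, FN=33+29=62 → 140/202 = 0.6931
  receipt: TP=182, FN=25+20=45 → 182/227 = 0.8018
  contract: TP=346, FN=18+18=36 → 346/382 = 0.9058
Macro-recall = mean = (0.6931 + 0.8018 + 0.9058) / 3 = 0.800

0.800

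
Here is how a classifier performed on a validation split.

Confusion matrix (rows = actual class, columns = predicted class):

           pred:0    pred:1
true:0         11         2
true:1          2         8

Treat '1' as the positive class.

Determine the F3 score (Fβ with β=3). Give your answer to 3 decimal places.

0.800

Fβ = (1+β²)·TP / ((1+β²)·TP + β²·FN + FP), with β²=9
= 10·8 / (10·8 + 9·2 + 2) = 0.800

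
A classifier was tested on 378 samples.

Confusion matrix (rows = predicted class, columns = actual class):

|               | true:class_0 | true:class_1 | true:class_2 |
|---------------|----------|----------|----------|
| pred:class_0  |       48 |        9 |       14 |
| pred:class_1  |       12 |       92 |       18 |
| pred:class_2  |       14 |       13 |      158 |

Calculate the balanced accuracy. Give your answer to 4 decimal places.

0.7624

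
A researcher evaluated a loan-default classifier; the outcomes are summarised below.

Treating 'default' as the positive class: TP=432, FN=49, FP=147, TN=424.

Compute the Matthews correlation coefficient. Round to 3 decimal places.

0.642

MCC = (TP·TN − FP·FN) / √((TP+FP)(TP+FN)(TN+FP)(TN+FN))
Numerator = 432·424 − 147·49 = 175965
Denominator = √(579·481·571·473) = √75217845417 = 274258.7199
MCC = 175965 / 274258.7199 = 0.642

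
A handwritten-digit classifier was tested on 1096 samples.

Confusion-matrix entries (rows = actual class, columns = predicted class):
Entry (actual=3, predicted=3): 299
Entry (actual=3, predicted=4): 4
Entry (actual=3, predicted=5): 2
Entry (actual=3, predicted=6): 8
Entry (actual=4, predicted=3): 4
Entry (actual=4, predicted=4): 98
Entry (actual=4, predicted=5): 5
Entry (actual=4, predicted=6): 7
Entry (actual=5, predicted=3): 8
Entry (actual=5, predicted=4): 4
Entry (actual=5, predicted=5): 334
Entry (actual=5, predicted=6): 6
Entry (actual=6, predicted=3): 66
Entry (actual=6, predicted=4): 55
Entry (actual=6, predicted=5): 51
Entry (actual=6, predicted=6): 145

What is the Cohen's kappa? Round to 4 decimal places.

Observed agreement pₒ = trace/N = 876/1096 = 0.79927
Expected agreement pₑ = Σ (rowᵢ·colᵢ)/N² = (313·377 + 114·161 + 352·392 + 317·166)/1096² = 0.27219
κ = (pₒ − pₑ)/(1 − pₑ) = (0.79927 − 0.27219)/(1 − 0.27219) = 0.7242

0.7242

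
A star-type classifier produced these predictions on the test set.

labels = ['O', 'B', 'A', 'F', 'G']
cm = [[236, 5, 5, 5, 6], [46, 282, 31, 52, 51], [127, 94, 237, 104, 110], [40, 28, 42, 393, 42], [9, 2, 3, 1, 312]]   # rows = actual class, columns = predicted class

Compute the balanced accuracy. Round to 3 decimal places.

0.711

Balanced accuracy = mean of per-class recall.
  O: recall = 236/257 = 0.9183
  B: recall = 282/462 = 0.6104
  A: recall = 237/672 = 0.3527
  F: recall = 393/545 = 0.7211
  G: recall = 312/327 = 0.9541
Mean = (0.9183 + 0.6104 + 0.3527 + 0.7211 + 0.9541) / 5 = 0.711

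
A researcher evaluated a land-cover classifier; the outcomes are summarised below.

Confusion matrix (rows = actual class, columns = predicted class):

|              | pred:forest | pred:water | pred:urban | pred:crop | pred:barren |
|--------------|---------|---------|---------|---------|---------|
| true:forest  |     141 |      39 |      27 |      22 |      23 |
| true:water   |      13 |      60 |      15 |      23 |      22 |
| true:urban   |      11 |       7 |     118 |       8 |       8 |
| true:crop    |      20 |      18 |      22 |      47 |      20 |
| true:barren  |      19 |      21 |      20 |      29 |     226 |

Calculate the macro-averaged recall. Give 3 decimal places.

Per-class recall (TP/(TP+FN)):
  forest: TP=141, FN=39+27+22+23=111 → 141/252 = 0.5595
  water: TP=60, FN=13+15+23+22=73 → 60/133 = 0.4511
  urban: TP=118, FN=11+7+8+8=34 → 118/152 = 0.7763
  crop: TP=47, FN=20+18+22+20=80 → 47/127 = 0.3701
  barren: TP=226, FN=19+21+20+29=89 → 226/315 = 0.7175
Macro-recall = mean = (0.5595 + 0.4511 + 0.7763 + 0.3701 + 0.7175) / 5 = 0.575

0.575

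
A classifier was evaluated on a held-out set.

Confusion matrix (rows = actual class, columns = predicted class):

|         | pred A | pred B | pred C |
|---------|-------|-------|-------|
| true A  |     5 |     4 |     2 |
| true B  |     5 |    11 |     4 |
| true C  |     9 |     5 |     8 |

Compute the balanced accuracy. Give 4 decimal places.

Balanced accuracy = mean of per-class recall.
  A: recall = 5/11 = 0.45455
  B: recall = 11/20 = 0.55000
  C: recall = 8/22 = 0.36364
Mean = (0.45455 + 0.55000 + 0.36364) / 3 = 0.4561

0.4561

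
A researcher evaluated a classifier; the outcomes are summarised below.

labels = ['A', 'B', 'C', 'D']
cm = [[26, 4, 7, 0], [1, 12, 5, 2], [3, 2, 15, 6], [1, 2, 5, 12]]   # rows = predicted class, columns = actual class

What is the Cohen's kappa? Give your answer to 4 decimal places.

0.5001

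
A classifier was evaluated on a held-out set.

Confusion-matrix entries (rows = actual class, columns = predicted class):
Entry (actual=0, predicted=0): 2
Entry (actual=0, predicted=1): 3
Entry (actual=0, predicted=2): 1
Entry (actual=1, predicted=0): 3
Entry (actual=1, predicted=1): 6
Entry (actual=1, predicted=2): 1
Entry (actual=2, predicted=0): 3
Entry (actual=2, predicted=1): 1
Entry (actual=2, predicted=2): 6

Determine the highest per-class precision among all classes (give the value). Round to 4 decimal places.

Per-class precision (TP/(TP+FP)):
  0: TP=2, FP=3+3=6 → 2/8 = 0.25000
  1: TP=6, FP=3+1=4 → 6/10 = 0.60000
  2: TP=6, FP=1+1=2 → 6/8 = 0.75000
Highest is class '2' with precision = 0.7500.

0.7500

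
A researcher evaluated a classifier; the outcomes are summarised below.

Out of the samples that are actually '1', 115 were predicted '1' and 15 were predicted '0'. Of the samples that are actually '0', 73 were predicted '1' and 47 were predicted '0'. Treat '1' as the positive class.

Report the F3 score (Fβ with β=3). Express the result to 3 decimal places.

0.847

Fβ = (1+β²)·TP / ((1+β²)·TP + β²·FN + FP), with β²=9
= 10·115 / (10·115 + 9·15 + 73) = 0.847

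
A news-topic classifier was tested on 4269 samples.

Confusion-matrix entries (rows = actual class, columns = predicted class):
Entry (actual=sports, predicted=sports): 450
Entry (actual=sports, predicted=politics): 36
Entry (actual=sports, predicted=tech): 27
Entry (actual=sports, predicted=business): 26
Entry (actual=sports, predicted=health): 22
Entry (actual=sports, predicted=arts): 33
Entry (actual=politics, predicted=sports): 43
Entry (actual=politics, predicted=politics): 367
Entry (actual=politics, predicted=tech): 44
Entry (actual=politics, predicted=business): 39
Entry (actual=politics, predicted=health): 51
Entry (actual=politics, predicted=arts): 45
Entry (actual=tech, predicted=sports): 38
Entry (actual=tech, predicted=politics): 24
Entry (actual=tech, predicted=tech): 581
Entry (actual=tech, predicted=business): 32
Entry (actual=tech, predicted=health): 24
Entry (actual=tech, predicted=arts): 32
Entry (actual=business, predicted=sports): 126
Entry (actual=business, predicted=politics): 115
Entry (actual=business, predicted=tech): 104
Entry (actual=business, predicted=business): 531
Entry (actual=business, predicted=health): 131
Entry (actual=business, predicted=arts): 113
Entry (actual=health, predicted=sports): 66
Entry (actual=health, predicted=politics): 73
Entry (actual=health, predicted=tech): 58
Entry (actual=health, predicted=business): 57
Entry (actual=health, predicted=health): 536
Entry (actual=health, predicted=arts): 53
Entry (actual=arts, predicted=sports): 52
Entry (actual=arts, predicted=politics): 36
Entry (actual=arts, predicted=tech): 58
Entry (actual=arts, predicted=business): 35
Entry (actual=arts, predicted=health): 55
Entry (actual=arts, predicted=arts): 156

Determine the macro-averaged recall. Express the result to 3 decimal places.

0.614

Per-class recall (TP/(TP+FN)):
  sports: TP=450, FN=36+27+26+22+33=144 → 450/594 = 0.7576
  politics: TP=367, FN=43+44+39+51+45=222 → 367/589 = 0.6231
  tech: TP=581, FN=38+24+32+24+32=150 → 581/731 = 0.7948
  business: TP=531, FN=126+115+104+131+113=589 → 531/1120 = 0.4741
  health: TP=536, FN=66+73+58+57+53=307 → 536/843 = 0.6358
  arts: TP=156, FN=52+36+58+35+55=236 → 156/392 = 0.3980
Macro-recall = mean = (0.7576 + 0.6231 + 0.7948 + 0.4741 + 0.6358 + 0.3980) / 6 = 0.614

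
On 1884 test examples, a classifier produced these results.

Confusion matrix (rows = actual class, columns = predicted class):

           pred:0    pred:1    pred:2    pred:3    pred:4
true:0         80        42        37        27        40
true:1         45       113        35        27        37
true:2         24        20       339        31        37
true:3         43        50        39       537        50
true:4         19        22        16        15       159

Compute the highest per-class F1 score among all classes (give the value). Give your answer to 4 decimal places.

Per-class F1 score (2·TP/(2·TP+FP+FN)):
  0: TP=80, FP=45+24+43+19=131, FN=42+37+27+40=146 → 160/437 = 0.36613
  1: TP=113, FP=42+20+50+22=134, FN=45+35+27+37=144 → 226/504 = 0.44841
  2: TP=339, FP=37+35+39+16=127, FN=24+20+31+37=112 → 678/917 = 0.73937
  3: TP=537, FP=27+27+31+15=100, FN=43+50+39+50=182 → 1074/1356 = 0.79204
  4: TP=159, FP=40+37+37+50=164, FN=19+22+16+15=72 → 318/554 = 0.57401
Highest is class '3' with F1 score = 0.7920.

0.7920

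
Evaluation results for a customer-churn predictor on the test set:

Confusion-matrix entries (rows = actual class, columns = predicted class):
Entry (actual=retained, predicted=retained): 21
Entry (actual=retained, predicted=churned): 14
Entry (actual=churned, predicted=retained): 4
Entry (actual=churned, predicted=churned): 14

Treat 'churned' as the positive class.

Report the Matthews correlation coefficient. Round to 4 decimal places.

0.3584

MCC = (TP·TN − FP·FN) / √((TP+FP)(TP+FN)(TN+FP)(TN+FN))
Numerator = 14·21 − 14·4 = 238
Denominator = √(28·18·35·25) = √441000 = 664.0783
MCC = 238 / 664.0783 = 0.3584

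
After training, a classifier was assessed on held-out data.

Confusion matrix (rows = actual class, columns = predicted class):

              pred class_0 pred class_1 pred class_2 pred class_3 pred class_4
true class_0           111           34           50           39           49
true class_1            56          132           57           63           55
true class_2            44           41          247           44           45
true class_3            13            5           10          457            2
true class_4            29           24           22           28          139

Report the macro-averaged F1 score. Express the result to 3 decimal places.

Per-class F1 score (2·TP/(2·TP+FP+FN)):
  class_0: TP=111, FP=56+44+13+29=142, FN=34+50+39+49=172 → 222/536 = 0.4142
  class_1: TP=132, FP=34+41+5+24=104, FN=56+57+63+55=231 → 264/599 = 0.4407
  class_2: TP=247, FP=50+57+10+22=139, FN=44+41+44+45=174 → 494/807 = 0.6121
  class_3: TP=457, FP=39+63+44+28=174, FN=13+5+10+2=30 → 914/1118 = 0.8175
  class_4: TP=139, FP=49+55+45+2=151, FN=29+24+22+28=103 → 278/532 = 0.5226
Macro-F1 score = mean = (0.4142 + 0.4407 + 0.6121 + 0.8175 + 0.5226) / 5 = 0.561

0.561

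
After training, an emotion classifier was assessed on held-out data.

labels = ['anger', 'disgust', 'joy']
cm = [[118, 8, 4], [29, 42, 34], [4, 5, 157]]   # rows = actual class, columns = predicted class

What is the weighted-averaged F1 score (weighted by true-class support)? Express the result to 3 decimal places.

0.770

Per-class F1 score (2·TP/(2·TP+FP+FN)):
  anger: TP=118, FP=29+4=33, FN=8+4=12 → 236/281 = 0.8399
  disgust: TP=42, FP=8+5=13, FN=29+34=63 → 84/160 = 0.5250
  joy: TP=157, FP=4+34=38, FN=4+5=9 → 314/361 = 0.8698
Weighted-F1 score = Σ (supportᵢ/N)·F1 scoreᵢ with N=401: (130/401)·0.8399 + (105/401)·0.5250 + (166/401)·0.8698 = 0.770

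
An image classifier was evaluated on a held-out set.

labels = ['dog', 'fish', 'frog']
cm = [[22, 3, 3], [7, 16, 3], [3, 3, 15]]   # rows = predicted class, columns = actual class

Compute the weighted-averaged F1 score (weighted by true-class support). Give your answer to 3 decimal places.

Per-class F1 score (2·TP/(2·TP+FP+FN)):
  dog: TP=22, FP=3+3=6, FN=7+3=10 → 44/60 = 0.7333
  fish: TP=16, FP=7+3=10, FN=3+3=6 → 32/48 = 0.6667
  frog: TP=15, FP=3+3=6, FN=3+3=6 → 30/42 = 0.7143
Weighted-F1 score = Σ (supportᵢ/N)·F1 scoreᵢ with N=75: (32/75)·0.7333 + (22/75)·0.6667 + (21/75)·0.7143 = 0.708

0.708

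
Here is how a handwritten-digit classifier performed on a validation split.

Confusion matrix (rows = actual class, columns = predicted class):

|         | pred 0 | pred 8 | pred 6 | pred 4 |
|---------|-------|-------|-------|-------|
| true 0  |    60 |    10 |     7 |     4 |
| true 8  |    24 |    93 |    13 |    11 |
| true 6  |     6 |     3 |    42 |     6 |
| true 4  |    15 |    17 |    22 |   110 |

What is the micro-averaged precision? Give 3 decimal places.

0.688

Micro-averaging pools counts across classes: ΣTP=305, ΣFP=138, ΣFN=138.
Micro-precision = TP/(TP+FP) on pooled counts = 0.688 (equals overall accuracy in single-label multiclass).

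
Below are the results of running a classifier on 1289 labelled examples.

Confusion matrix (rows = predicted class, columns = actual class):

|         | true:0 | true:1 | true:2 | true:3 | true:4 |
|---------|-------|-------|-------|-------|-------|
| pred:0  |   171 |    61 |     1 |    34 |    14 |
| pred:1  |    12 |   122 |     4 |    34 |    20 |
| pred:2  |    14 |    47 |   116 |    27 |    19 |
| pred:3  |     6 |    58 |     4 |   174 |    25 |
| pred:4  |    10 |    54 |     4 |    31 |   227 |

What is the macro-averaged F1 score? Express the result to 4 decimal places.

0.6283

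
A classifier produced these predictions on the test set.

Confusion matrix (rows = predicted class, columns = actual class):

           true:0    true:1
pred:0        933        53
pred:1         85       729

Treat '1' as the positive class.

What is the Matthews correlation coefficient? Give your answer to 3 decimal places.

MCC = (TP·TN − FP·FN) / √((TP+FP)(TP+FN)(TN+FP)(TN+FN))
Numerator = 729·933 − 85·53 = 675652
Denominator = √(814·782·1018·986) = √638933781904 = 799333.3359
MCC = 675652 / 799333.3359 = 0.845

0.845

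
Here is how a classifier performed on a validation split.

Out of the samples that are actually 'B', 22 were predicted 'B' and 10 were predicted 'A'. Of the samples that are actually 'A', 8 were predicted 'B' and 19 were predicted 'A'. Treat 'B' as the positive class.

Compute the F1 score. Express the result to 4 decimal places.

Precision = TP/(TP+FP) = 22/30 = 0.7333
Recall = TP/(TP+FN) = 22/32 = 0.6875
F1 = 2·TP/(2·TP+FP+FN) = 44/62 = 0.7097

0.7097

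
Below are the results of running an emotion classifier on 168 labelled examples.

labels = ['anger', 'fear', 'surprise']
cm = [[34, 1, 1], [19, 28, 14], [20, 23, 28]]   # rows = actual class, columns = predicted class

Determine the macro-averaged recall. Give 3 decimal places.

Per-class recall (TP/(TP+FN)):
  anger: TP=34, FN=1+1=2 → 34/36 = 0.9444
  fear: TP=28, FN=19+14=33 → 28/61 = 0.4590
  surprise: TP=28, FN=20+23=43 → 28/71 = 0.3944
Macro-recall = mean = (0.9444 + 0.4590 + 0.3944) / 3 = 0.599

0.599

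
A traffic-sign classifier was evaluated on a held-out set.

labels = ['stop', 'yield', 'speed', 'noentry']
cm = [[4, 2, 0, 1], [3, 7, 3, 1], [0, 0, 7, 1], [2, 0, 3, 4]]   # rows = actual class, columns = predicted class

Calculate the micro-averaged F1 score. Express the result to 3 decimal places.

Micro-averaging pools counts across classes: ΣTP=22, ΣFP=16, ΣFN=16.
Micro-F1 score = 2·TP/(2·TP+FP+FN) on pooled counts = 0.579 (equals overall accuracy in single-label multiclass).

0.579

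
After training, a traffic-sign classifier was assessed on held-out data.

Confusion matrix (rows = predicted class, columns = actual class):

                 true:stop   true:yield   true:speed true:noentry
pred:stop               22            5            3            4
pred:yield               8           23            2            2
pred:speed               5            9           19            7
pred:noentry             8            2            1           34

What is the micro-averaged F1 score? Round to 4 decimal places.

Micro-averaging pools counts across classes: ΣTP=98, ΣFP=56, ΣFN=56.
Micro-F1 score = 2·TP/(2·TP+FP+FN) on pooled counts = 0.6364 (equals overall accuracy in single-label multiclass).

0.6364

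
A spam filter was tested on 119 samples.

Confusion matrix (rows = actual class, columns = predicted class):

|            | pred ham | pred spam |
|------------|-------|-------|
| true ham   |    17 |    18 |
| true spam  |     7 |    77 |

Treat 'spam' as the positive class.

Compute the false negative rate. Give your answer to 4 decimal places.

FNR = FN/(FN+TP) = 7/(7+77) = 0.0833

0.0833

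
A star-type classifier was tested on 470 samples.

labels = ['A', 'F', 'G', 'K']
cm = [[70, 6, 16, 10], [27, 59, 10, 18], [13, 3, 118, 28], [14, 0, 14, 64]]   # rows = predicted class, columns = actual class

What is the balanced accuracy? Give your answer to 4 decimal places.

Balanced accuracy = mean of per-class recall.
  A: recall = 70/124 = 0.56452
  F: recall = 59/68 = 0.86765
  G: recall = 118/158 = 0.74684
  K: recall = 64/120 = 0.53333
Mean = (0.56452 + 0.86765 + 0.74684 + 0.53333) / 4 = 0.6781

0.6781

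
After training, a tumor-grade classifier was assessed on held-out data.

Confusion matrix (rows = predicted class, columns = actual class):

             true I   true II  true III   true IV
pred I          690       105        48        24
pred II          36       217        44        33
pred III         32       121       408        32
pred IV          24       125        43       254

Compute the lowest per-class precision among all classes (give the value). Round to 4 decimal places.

Per-class precision (TP/(TP+FP)):
  I: TP=690, FP=105+48+24=177 → 690/867 = 0.79585
  II: TP=217, FP=36+44+33=113 → 217/330 = 0.65758
  III: TP=408, FP=32+121+32=185 → 408/593 = 0.68803
  IV: TP=254, FP=24+125+43=192 → 254/446 = 0.56951
Lowest is class 'IV' with precision = 0.5695.

0.5695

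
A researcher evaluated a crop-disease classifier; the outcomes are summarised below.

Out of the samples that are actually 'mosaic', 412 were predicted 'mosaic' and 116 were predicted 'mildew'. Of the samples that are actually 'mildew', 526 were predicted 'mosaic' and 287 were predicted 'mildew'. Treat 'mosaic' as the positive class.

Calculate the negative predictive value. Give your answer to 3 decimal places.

NPV = TN/(TN+FN) = 287/(287+116) = 0.712

0.712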